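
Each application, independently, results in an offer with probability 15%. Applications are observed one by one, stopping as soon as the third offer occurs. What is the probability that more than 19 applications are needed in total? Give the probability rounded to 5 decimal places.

Needing more than 19 applications ⇔ fewer than 3 successes in the first 19. With X ~ Binomial(19, 0.15), P(Y > 19) = P(X ≤ 2).
  k=0: C(19,0)·0.15^0·0.85^19 = 0.0455994
  k=1: C(19,1)·0.15^1·0.85^18 = 0.1528923
  k=2: C(19,2)·0.15^2·0.85^17 = 0.2428289
P(X ≤ 2) = 0.4413206

0.44132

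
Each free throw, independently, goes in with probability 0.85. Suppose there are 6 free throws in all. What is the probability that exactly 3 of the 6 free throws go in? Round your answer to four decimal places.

0.0415

X ~ Binomial(n=6, p=0.85).
P(X=3) = C(6,3) · p^3 · (1−p)^3
= 20 · 0.61413 · 0.003375 = 0.041453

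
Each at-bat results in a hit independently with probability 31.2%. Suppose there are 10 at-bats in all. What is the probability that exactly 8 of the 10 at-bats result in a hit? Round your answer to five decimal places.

0.00191

X ~ Binomial(n=10, p=0.312).
P(X=8) = C(10,8) · p^8 · (1−p)^2
= 45 · 8.9792e-05 · 0.47334 = 0.0019126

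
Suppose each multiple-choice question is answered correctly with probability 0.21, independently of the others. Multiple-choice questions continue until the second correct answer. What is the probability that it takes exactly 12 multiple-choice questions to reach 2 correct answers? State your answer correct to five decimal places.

0.04593

Y = trial on which the second success occurs; negative binomial, r=2, p=0.21.
P(Y=12) = C(11,1) · p^2 · (1−p)^10
= 11 · 0.0441 · 0.094683 = 0.0459306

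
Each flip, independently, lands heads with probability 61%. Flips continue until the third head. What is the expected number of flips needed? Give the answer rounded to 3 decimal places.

4.918

Y = total flips until the third success; negative binomial with r=3, p=0.61.
E[Y] = r / p = 3 / 0.61 = 4.91803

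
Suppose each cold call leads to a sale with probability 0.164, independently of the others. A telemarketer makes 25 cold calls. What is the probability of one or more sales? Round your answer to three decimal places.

P(at least one) = 1 − P(none) = 1 − (1 − 0.164)^25
= 1 − 0.01135 = 0.98865

0.989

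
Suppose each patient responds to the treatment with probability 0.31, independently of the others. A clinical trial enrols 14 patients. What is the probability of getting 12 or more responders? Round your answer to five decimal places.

0.00004

X ~ Binomial(14, 0.31); P(X ≥ 12) = Σ C(14,k) p^k (1−p)^(14−k) over k:
  k=12: C(14,12)·0.31^12·0.69^2 = 0.0000341
  k=13: C(14,13)·0.31^13·0.69^1 = 0.0000024
  k=14: C(14,14)·0.31^14·0.69^0 = 0.0000001
Total = 0.0000366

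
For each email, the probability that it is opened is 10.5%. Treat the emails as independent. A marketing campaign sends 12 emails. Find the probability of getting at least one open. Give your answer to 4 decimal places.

P(at least one) = 1 − P(none) = 1 − (1 − 0.105)^12
= 1 − 0.264166 = 0.735834

0.7358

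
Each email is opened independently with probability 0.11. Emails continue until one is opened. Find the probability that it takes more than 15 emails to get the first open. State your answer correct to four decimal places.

0.1741

Y = number of emails to the first success; geometric, p = 0.11.
P(Y > 15) = P(first 15 all fail) = (1−p)^15 = 0.174121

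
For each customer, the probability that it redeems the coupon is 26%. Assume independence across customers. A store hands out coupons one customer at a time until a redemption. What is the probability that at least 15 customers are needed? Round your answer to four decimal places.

0.0148

Y = number of customers to the first success; geometric, p = 0.26.
P(Y > 14) = P(first 14 all fail) = (1−p)^14 = 0.014765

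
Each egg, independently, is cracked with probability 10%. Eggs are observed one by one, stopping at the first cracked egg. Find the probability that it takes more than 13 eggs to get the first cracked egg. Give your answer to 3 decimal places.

0.254

Y = number of eggs to the first success; geometric, p = 0.10.
P(Y > 13) = P(first 13 all fail) = (1−p)^13 = 0.25419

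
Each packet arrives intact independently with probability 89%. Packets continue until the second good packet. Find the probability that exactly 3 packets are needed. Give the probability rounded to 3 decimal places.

0.174

Y = trial on which the second success occurs; negative binomial, r=2, p=0.89.
P(Y=3) = C(2,1) · p^2 · (1−p)^1
= 2 · 0.7921 · 0.11 = 0.17426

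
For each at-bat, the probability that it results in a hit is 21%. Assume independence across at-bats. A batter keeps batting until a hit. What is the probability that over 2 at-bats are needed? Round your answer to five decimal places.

0.62410

Y = number of at-bats to the first success; geometric, p = 0.21.
P(Y > 2) = P(first 2 all fail) = (1−p)^2 = 0.6241000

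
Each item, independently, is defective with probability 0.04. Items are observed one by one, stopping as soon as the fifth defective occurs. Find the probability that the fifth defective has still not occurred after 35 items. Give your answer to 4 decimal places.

0.9878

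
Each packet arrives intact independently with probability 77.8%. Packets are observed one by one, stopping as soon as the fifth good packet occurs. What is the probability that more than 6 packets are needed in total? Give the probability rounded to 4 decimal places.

Needing more than 6 packets ⇔ fewer than 5 successes in the first 6. With X ~ Binomial(6, 0.778), P(Y > 6) = P(X ≤ 4).
  k=0: C(6,0)·0.778^0·0.222^6 = 0.000120
  k=1: C(6,1)·0.778^1·0.222^5 = 0.002517
  k=2: C(6,2)·0.778^2·0.222^4 = 0.022053
  k=3: C(6,3)·0.778^3·0.222^3 = 0.103045
  k=4: C(6,4)·0.778^4·0.222^2 = 0.270842
P(X ≤ 4) = 0.398576

0.3986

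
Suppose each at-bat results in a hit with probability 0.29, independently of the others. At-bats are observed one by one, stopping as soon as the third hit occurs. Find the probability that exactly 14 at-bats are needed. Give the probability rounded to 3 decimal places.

0.044

Y = trial on which the third success occurs; negative binomial, r=3, p=0.29.
P(Y=14) = C(13,2) · p^3 · (1−p)^11
= 78 · 0.024389 · 0.023112 = 0.04397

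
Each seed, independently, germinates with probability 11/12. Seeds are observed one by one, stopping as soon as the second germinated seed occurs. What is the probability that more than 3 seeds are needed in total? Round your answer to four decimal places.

Needing more than 3 seeds ⇔ fewer than 2 successes in the first 3. With X ~ Binomial(3, 0.916667), P(Y > 3) = P(X ≤ 1).
  k=0: C(3,0)·0.916667^0·0.083333^3 = 0.000579
  k=1: C(3,1)·0.916667^1·0.083333^2 = 0.019097
P(X ≤ 1) = 0.019676

0.0197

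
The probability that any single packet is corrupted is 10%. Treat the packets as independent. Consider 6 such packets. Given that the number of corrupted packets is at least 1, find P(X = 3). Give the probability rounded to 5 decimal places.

0.03112

X ~ Binomial(6, 0.10). Want P(X=3 | X≥1) = P(X=3) / P(X≥1).
P(X=3) = C(6,3)·0.10^3·0.90^3 = 0.0145800
P(X≥1) = 1 − 0.5314410 = 0.4685590
Ratio = 0.0145800 / 0.4685590 = 0.0311167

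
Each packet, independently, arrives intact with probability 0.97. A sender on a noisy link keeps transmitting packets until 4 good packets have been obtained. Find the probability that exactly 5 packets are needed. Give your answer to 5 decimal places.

0.10624

Y = trial on which the fourth success occurs; negative binomial, r=4, p=0.97.
P(Y=5) = C(4,3) · p^4 · (1−p)^1
= 4 · 0.88529 · 0.03 = 0.1062351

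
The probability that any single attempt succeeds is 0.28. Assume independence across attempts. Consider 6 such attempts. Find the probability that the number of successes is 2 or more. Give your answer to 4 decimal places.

0.5356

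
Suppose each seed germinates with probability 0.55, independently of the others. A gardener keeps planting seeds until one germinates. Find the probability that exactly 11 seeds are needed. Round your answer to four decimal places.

0.0002

Geometric (trials to first success), p = 0.55.
P(Y = 11) = (1−p)^10 · p = 0.00034051 · 0.55 = 0.000187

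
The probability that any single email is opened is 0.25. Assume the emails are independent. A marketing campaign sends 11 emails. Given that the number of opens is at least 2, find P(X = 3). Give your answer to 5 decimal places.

X ~ Binomial(11, 0.25). Want P(X=3 | X≥2) = P(X=3) / P(X≥2).
P(X=3) = C(11,3)·0.25^3·0.75^8 = 0.2581036
P(X≥2) = 1 − 0.0422351 − 0.1548622 = 0.8029027
Ratio = 0.2581036 / 0.8029027 = 0.3214631

0.32146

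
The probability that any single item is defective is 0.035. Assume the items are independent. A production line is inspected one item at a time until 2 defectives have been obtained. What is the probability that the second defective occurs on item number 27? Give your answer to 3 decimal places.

Y = trial on which the second success occurs; negative binomial, r=2, p=0.035.
P(Y=27) = C(26,1) · p^2 · (1−p)^25
= 26 · 0.001225 · 0.41038 = 0.01307

0.013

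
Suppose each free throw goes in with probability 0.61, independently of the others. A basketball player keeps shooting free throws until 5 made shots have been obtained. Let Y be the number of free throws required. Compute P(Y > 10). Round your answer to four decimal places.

Needing more than 10 free throws ⇔ fewer than 5 successes in the first 10. With X ~ Binomial(10, 0.61), P(Y > 10) = P(X ≤ 4).
  k=0: C(10,0)·0.61^0·0.39^10 = 0.000081
  k=1: C(10,1)·0.61^1·0.39^9 = 0.001273
  k=2: C(10,2)·0.61^2·0.39^8 = 0.008962
  k=3: C(10,3)·0.61^3·0.39^7 = 0.037379
  k=4: C(10,4)·0.61^4·0.39^6 = 0.102312
P(X ≤ 4) = 0.150007

0.1500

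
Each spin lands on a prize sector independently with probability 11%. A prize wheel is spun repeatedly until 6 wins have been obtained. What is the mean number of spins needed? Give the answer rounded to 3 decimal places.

Y = total spins until the sixth success; negative binomial with r=6, p=0.11.
E[Y] = r / p = 6 / 0.11 = 54.54545

54.545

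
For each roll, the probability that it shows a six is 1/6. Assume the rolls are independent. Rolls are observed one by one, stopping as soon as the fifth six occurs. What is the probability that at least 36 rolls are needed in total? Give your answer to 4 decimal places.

Needing more than 35 rolls ⇔ fewer than 5 successes in the first 35. With X ~ Binomial(35, 0.166667), P(Y > 35) = P(X ≤ 4).
  k=0: C(35,0)·0.166667^0·0.833333^35 = 0.001693
  k=1: C(35,1)·0.166667^1·0.833333^34 = 0.011851
  k=2: C(35,2)·0.166667^2·0.833333^33 = 0.040293
  k=3: C(35,3)·0.166667^3·0.833333^32 = 0.088645
  k=4: C(35,4)·0.166667^4·0.833333^31 = 0.141833
P(X ≤ 4) = 0.284315

0.2843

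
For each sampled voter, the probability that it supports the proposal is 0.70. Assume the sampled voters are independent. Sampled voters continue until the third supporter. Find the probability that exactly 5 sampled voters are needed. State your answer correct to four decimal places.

Y = trial on which the third success occurs; negative binomial, r=3, p=0.70.
P(Y=5) = C(4,2) · p^3 · (1−p)^2
= 6 · 0.343 · 0.09 = 0.185220

0.1852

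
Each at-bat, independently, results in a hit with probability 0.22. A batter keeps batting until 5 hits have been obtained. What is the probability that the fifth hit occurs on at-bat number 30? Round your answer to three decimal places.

Y = trial on which the fifth success occurs; negative binomial, r=5, p=0.22.
P(Y=30) = C(29,4) · p^5 · (1−p)^25
= 23751 · 0.00051536 · 0.0020062 = 0.02456

0.025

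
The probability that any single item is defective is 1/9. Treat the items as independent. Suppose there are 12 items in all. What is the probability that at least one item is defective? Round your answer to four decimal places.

P(at least one) = 1 − P(none) = 1 − (1 − 0.111111)^12
= 1 − 0.243315 = 0.756685

0.7567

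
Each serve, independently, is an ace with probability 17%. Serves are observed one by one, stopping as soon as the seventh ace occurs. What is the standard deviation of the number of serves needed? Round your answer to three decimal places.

14.179

Y = total serves until the seventh success; negative binomial with r=7, p=0.17.
SD(Y) = √[r(1−p)/p²] = √(201.03806) = 14.17879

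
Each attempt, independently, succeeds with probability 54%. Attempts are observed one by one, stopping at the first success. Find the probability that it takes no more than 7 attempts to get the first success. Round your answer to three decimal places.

0.996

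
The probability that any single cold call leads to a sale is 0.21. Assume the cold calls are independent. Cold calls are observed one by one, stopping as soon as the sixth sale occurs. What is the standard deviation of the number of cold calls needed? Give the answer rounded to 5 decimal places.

10.36740

Y = total cold calls until the sixth success; negative binomial with r=6, p=0.21.
SD(Y) = √[r(1−p)/p²] = √(107.4829932) = 10.3674005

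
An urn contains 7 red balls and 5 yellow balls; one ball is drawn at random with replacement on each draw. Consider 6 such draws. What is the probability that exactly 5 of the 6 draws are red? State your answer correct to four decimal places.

0.1689

X ~ Binomial(n=6, p=0.583333).
P(X=5) = C(6,5) · p^5 · (1−p)^1
= 6 · 0.067544 · 0.41667 = 0.168859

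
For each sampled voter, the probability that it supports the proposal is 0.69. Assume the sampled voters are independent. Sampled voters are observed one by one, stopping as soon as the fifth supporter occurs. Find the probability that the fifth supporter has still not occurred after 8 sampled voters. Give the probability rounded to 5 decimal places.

0.21264

Needing more than 8 sampled voters ⇔ fewer than 5 successes in the first 8. With X ~ Binomial(8, 0.69), P(Y > 8) = P(X ≤ 4).
  k=0: C(8,0)·0.69^0·0.31^8 = 0.0000853
  k=1: C(8,1)·0.69^1·0.31^7 = 0.0015187
  k=2: C(8,2)·0.69^2·0.31^6 = 0.0118311
  k=3: C(8,3)·0.69^3·0.31^5 = 0.0526676
  k=4: C(8,4)·0.69^4·0.31^4 = 0.1465349
P(X ≤ 4) = 0.2126377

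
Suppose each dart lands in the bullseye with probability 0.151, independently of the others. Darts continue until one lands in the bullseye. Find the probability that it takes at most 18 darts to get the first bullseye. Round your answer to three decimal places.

Y = number of darts to the first success; geometric, p = 0.151.
P(Y ≤ 18) = 1 − (1−p)^18 = 1 − 0.05252 = 0.94748

0.947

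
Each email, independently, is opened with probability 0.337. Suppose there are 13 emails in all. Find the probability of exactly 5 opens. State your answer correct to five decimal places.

X ~ Binomial(n=13, p=0.337).
P(X=5) = C(13,5) · p^5 · (1−p)^8
= 1287 · 0.0043466 · 0.037334 = 0.2088509

0.20885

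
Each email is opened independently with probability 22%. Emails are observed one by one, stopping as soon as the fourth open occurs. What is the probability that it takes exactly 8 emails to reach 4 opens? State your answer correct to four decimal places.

Y = trial on which the fourth success occurs; negative binomial, r=4, p=0.22.
P(Y=8) = C(7,3) · p^4 · (1−p)^4
= 35 · 0.0023426 · 0.37015 = 0.030348

0.0303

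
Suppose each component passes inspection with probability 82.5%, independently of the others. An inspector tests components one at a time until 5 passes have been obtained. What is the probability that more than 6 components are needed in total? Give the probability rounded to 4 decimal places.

Needing more than 6 components ⇔ fewer than 5 successes in the first 6. With X ~ Binomial(6, 0.825), P(Y > 6) = P(X ≤ 4).
  k=0: C(6,0)·0.825^0·0.175^6 = 0.000029
  k=1: C(6,1)·0.825^1·0.175^5 = 0.000812
  k=2: C(6,2)·0.825^2·0.175^4 = 0.009575
  k=3: C(6,3)·0.825^3·0.175^3 = 0.060187
  k=4: C(6,4)·0.825^4·0.175^2 = 0.212806
P(X ≤ 4) = 0.283410

0.2834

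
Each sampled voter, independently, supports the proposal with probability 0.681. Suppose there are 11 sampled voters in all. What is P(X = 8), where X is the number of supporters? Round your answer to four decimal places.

0.2478

X ~ Binomial(n=11, p=0.681).
P(X=8) = C(11,8) · p^8 · (1−p)^3
= 165 · 0.046257 · 0.032462 = 0.247761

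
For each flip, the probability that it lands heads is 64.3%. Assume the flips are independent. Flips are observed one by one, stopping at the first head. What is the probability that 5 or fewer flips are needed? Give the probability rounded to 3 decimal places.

0.994

Y = number of flips to the first success; geometric, p = 0.643.
P(Y ≤ 5) = 1 − (1−p)^5 = 1 − 0.00580 = 0.99420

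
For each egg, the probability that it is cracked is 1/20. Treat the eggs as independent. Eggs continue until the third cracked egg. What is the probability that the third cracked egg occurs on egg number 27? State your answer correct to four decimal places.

Y = trial on which the third success occurs; negative binomial, r=3, p=0.05.
P(Y=27) = C(26,2) · p^3 · (1−p)^24
= 325 · 0.000125 · 0.29199 = 0.011862

0.0119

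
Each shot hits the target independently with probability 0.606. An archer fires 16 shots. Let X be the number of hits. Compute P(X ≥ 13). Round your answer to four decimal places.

X ~ Binomial(16, 0.606); P(X ≥ 13) = Σ C(16,k) p^k (1−p)^(16−k) over k:
  k=13: C(16,13)·0.606^13·0.394^3 = 0.050912
  k=14: C(16,14)·0.606^14·0.394^2 = 0.016780
  k=15: C(16,15)·0.606^15·0.394^1 = 0.003441
  k=16: C(16,16)·0.606^16·0.394^0 = 0.000331
Total = 0.071464

0.0715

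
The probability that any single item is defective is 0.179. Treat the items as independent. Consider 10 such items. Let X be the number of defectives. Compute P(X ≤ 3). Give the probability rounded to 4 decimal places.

X ~ Binomial(10, 0.179); P(X ≤ 3) = Σ C(10,k) p^k (1−p)^(10−k) over k:
  k=0: C(10,0)·0.179^0·0.821^10 = 0.139133
  k=1: C(10,1)·0.179^1·0.821^9 = 0.303348
  k=2: C(10,2)·0.179^2·0.821^8 = 0.297621
  k=3: C(10,3)·0.179^3·0.821^7 = 0.173038
Total = 0.913141

0.9131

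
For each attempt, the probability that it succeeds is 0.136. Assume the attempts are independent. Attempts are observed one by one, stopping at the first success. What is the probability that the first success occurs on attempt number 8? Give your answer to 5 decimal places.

0.04888

Geometric (trials to first success), p = 0.136.
P(Y = 8) = (1−p)^7 · p = 0.35941 · 0.136 = 0.0488804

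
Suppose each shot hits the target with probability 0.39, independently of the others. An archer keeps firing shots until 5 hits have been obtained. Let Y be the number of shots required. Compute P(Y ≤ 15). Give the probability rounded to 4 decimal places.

Finishing within 15 shots ⇔ at least 5 successes in the first 15. With X ~ Binomial(15, 0.39), P(Y ≤ 15) = 1 − P(X ≤ 4).
  k=0: C(15,0)·0.39^0·0.61^15 = 0.000602
  k=1: C(15,1)·0.39^1·0.61^14 = 0.005778
  k=2: C(15,2)·0.39^2·0.61^13 = 0.025859
  k=3: C(15,3)·0.39^3·0.61^12 = 0.071641
  k=4: C(15,4)·0.39^4·0.61^11 = 0.137410
1 − 0.241291 = 0.758709

0.7587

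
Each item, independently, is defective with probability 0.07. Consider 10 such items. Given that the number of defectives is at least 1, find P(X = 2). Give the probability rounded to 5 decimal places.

X ~ Binomial(10, 0.07). Want P(X=2 | X≥1) = P(X=2) / P(X≥1).
P(X=2) = C(10,2)·0.07^2·0.93^8 = 0.1233878
P(X≥1) = 1 − 0.4839823 = 0.5160177
Ratio = 0.1233878 / 0.5160177 = 0.2391154

0.23912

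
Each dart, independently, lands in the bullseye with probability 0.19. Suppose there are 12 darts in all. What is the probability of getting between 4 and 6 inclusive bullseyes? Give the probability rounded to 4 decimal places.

0.1767

X ~ Binomial(12, 0.19); P(4 ≤ X ≤ 6) = Σ C(12,k) p^k (1−p)^(12−k) over k:
  k=4: C(12,4)·0.19^4·0.81^8 = 0.119536
  k=5: C(12,5)·0.19^5·0.81^7 = 0.044863
  k=6: C(12,6)·0.19^6·0.81^6 = 0.012277
Total = 0.176677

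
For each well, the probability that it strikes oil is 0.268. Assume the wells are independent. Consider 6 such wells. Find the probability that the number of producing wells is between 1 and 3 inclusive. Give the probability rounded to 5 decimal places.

0.79826

X ~ Binomial(6, 0.268); P(1 ≤ X ≤ 3) = Σ C(6,k) p^k (1−p)^(6−k) over k:
  k=1: C(6,1)·0.268^1·0.732^5 = 0.3379414
  k=2: C(6,2)·0.268^2·0.732^4 = 0.3093180
  k=3: C(6,3)·0.268^3·0.732^3 = 0.1509968
Total = 0.7982562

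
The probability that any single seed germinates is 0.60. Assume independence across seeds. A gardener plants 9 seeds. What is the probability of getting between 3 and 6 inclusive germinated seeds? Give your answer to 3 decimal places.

0.743

X ~ Binomial(9, 0.60); P(3 ≤ X ≤ 6) = Σ C(9,k) p^k (1−p)^(9−k) over k:
  k=3: C(9,3)·0.60^3·0.40^6 = 0.07432
  k=4: C(9,4)·0.60^4·0.40^5 = 0.16722
  k=5: C(9,5)·0.60^5·0.40^4 = 0.25082
  k=6: C(9,6)·0.60^6·0.40^3 = 0.25082
Total = 0.74318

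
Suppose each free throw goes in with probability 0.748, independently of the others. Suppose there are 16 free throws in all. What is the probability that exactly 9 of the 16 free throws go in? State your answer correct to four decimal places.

X ~ Binomial(n=16, p=0.748).
P(X=9) = C(16,9) · p^9 · (1−p)^7
= 11440 · 0.073302 · 6.4536e-05 = 0.054118

0.0541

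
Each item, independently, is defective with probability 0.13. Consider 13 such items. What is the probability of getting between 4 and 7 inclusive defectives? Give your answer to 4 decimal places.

0.0776

X ~ Binomial(13, 0.13); P(4 ≤ X ≤ 7) = Σ C(13,k) p^k (1−p)^(13−k) over k:
  k=4: C(13,4)·0.13^4·0.87^9 = 0.058311
  k=5: C(13,5)·0.13^5·0.87^8 = 0.015684
  k=6: C(13,6)·0.13^6·0.87^7 = 0.003125
  k=7: C(13,7)·0.13^7·0.87^6 = 0.000467
Total = 0.077587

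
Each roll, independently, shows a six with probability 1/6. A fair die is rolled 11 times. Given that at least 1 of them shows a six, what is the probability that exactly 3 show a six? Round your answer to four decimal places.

0.2053

X ~ Binomial(11, 0.166667). Want P(X=3 | X≥1) = P(X=3) / P(X≥1).
P(X=3) = C(11,3)·0.166667^3·0.833333^8 = 0.177656
P(X≥1) = 1 − 0.134588 = 0.865412
Ratio = 0.177656 / 0.865412 = 0.205285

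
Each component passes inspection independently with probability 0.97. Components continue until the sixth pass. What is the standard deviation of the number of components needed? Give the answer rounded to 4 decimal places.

0.4374

Y = total components until the sixth success; negative binomial with r=6, p=0.97.
SD(Y) = √[r(1−p)/p²] = √(0.191306) = 0.437386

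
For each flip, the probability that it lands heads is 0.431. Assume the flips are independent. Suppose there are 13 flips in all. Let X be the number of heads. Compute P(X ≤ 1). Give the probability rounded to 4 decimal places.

0.0071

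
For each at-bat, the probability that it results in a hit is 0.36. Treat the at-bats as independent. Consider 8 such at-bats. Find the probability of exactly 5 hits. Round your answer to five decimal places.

X ~ Binomial(n=8, p=0.36).
P(X=5) = C(8,5) · p^5 · (1−p)^3
= 56 · 0.0060466 · 0.26214 = 0.0887647

0.08876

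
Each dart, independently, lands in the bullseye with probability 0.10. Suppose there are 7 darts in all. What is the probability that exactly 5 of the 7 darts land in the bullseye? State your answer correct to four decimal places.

0.0002

X ~ Binomial(n=7, p=0.10).
P(X=5) = C(7,5) · p^5 · (1−p)^2
= 21 · 1e-05 · 0.81 = 0.000170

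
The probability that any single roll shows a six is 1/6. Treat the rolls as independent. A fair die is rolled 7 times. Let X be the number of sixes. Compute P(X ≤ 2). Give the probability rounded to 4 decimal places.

0.9042

X ~ Binomial(7, 0.166667); P(X ≤ 2) = Σ C(7,k) p^k (1−p)^(7−k) over k:
  k=0: C(7,0)·0.166667^0·0.833333^7 = 0.279082
  k=1: C(7,1)·0.166667^1·0.833333^6 = 0.390714
  k=2: C(7,2)·0.166667^2·0.833333^5 = 0.234429
Total = 0.904225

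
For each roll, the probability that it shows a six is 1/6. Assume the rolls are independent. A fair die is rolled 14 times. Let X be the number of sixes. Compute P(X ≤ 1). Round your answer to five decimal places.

X ~ Binomial(14, 0.166667); P(X ≤ 1) = Σ C(14,k) p^k (1−p)^(14−k) over k:
  k=0: C(14,0)·0.166667^0·0.833333^14 = 0.0778866
  k=1: C(14,1)·0.166667^1·0.833333^13 = 0.2180824
Total = 0.2959690

0.29597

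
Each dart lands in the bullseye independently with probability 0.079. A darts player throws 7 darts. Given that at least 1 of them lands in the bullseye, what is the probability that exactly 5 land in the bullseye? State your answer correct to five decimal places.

X ~ Binomial(7, 0.079). Want P(X=5 | X≥1) = P(X=5) / P(X≥1).
P(X=5) = C(7,5)·0.079^5·0.921^2 = 0.0000548
P(X≥1) = 1 − 0.5621050 = 0.4378950
Ratio = 0.0000548 / 0.4378950 = 0.0001252

0.00013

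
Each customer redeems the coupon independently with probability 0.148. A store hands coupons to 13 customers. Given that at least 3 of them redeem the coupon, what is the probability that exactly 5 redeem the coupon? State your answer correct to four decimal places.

0.0845

X ~ Binomial(13, 0.148). Want P(X=5 | X≥3) = P(X=5) / P(X≥3).
P(X=5) = C(13,5)·0.148^5·0.852^8 = 0.025375
P(X≥3) = 1 − 0.124656 − 0.281501 − 0.293396 = 0.300447
Ratio = 0.025375 / 0.300447 = 0.084457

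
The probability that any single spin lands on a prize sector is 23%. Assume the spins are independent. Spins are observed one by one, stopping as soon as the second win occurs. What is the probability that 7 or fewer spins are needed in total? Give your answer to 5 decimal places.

0.50395

Finishing within 7 spins ⇔ at least 2 successes in the first 7. With X ~ Binomial(7, 0.23), P(Y ≤ 7) = 1 − P(X ≤ 1).
  k=0: C(7,0)·0.23^0·0.77^7 = 0.1604852
  k=1: C(7,1)·0.23^1·0.77^6 = 0.3355600
1 − 0.4960453 = 0.5039547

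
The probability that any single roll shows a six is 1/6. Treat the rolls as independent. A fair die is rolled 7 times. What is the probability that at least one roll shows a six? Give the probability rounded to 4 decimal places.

P(at least one) = 1 − P(none) = 1 − (1 − 0.166667)^7
= 1 − 0.279082 = 0.720918

0.7209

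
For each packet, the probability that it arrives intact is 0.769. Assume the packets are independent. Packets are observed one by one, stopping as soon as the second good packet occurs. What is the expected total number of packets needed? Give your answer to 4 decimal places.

2.6008

Y = total packets until the second success; negative binomial with r=2, p=0.769.
E[Y] = r / p = 2 / 0.769 = 2.600780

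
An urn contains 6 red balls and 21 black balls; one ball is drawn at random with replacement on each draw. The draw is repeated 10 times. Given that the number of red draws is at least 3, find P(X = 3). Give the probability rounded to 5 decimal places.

X ~ Binomial(10, 0.222222). Want P(X=3 | X≥3) = P(X=3) / P(X≥3).
P(X=3) = C(10,3)·0.222222^3·0.777778^7 = 0.2267422
P(X≥3) = 1 − 0.0810131 − 0.2314660 − 0.2975992 = 0.3899217
Ratio = 0.2267422 / 0.3899217 = 0.5815071

0.58151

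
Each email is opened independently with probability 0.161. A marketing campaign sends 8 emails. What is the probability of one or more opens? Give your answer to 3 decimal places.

0.754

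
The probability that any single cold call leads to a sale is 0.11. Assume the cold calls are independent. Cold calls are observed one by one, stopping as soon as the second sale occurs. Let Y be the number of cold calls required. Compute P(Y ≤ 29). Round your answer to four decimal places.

0.8438

Finishing within 29 cold calls ⇔ at least 2 successes in the first 29. With X ~ Binomial(29, 0.11), P(Y ≤ 29) = 1 − P(X ≤ 1).
  k=0: C(29,0)·0.11^0·0.89^29 = 0.034065
  k=1: C(29,1)·0.11^1·0.89^28 = 0.122099
1 − 0.156164 = 0.843836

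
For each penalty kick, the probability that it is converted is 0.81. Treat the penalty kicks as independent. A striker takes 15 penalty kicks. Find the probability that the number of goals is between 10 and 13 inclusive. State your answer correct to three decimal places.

X ~ Binomial(15, 0.81); P(10 ≤ X ≤ 13) = Σ C(15,k) p^k (1−p)^(15−k) over k:
  k=10: C(15,10)·0.81^10·0.19^5 = 0.09040
  k=11: C(15,11)·0.81^11·0.19^4 = 0.17518
  k=12: C(15,12)·0.81^12·0.19^3 = 0.24894
  k=13: C(15,13)·0.81^13·0.19^2 = 0.24491
Total = 0.75943

0.759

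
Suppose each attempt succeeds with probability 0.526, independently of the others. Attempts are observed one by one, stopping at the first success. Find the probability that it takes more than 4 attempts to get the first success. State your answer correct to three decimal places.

0.050

Y = number of attempts to the first success; geometric, p = 0.526.
P(Y > 4) = P(first 4 all fail) = (1−p)^4 = 0.05048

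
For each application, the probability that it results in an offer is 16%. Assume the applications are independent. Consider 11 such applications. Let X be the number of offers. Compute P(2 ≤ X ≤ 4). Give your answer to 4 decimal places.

0.5245

X ~ Binomial(11, 0.16); P(2 ≤ X ≤ 4) = Σ C(11,k) p^k (1−p)^(11−k) over k:
  k=2: C(11,2)·0.16^2·0.84^9 = 0.293168
  k=3: C(11,3)·0.16^3·0.84^8 = 0.167524
  k=4: C(11,4)·0.16^4·0.84^7 = 0.063819
Total = 0.524511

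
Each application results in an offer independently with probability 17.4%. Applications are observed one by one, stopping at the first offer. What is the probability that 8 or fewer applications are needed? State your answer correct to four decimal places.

0.7833

Y = number of applications to the first success; geometric, p = 0.174.
P(Y ≤ 8) = 1 − (1−p)^8 = 1 − 0.216691 = 0.783309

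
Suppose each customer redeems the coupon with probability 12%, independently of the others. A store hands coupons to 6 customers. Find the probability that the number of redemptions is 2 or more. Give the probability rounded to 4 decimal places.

0.1556

X ~ Binomial(6, 0.12); P(X ≥ 2) = Σ C(6,k) p^k (1−p)^(6−k) over k:
  k=2: C(6,2)·0.12^2·0.88^4 = 0.129534
  k=3: C(6,3)·0.12^3·0.88^3 = 0.023552
  k=4: C(6,4)·0.12^4·0.88^2 = 0.002409
  k=5: C(6,5)·0.12^5·0.88^1 = 0.000131
  k=6: C(6,6)·0.12^6·0.88^0 = 0.000003
Total = 0.155629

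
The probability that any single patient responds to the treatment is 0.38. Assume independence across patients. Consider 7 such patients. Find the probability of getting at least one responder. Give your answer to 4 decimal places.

P(at least one) = 1 − P(none) = 1 − (1 − 0.38)^7
= 1 − 0.035216 = 0.964784

0.9648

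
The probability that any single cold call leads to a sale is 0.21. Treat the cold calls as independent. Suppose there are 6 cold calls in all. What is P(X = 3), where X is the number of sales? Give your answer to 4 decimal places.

0.0913

X ~ Binomial(n=6, p=0.21).
P(X=3) = C(6,3) · p^3 · (1−p)^3
= 20 · 0.009261 · 0.49304 = 0.091321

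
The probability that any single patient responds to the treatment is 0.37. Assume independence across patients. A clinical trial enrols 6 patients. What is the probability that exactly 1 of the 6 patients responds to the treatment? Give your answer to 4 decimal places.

0.2203

X ~ Binomial(n=6, p=0.37).
P(X=1) = C(6,1) · p^1 · (1−p)^5
= 6 · 0.37 · 0.099244 = 0.220321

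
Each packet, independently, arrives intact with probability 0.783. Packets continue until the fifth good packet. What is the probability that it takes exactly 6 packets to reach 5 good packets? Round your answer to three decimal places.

Y = trial on which the fifth success occurs; negative binomial, r=5, p=0.783.
P(Y=6) = C(5,4) · p^5 · (1−p)^1
= 5 · 0.29431 · 0.217 = 0.31933

0.319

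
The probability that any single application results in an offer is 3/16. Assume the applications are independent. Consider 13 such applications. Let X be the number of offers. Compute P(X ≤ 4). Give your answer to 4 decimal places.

0.9211

X ~ Binomial(13, 0.1875); P(X ≤ 4) = Σ C(13,k) p^k (1−p)^(13−k) over k:
  k=0: C(13,0)·0.1875^0·0.8125^13 = 0.067252
  k=1: C(13,1)·0.1875^1·0.8125^12 = 0.201755
  k=2: C(13,2)·0.1875^2·0.8125^11 = 0.279354
  k=3: C(13,3)·0.1875^3·0.8125^10 = 0.236376
  k=4: C(13,4)·0.1875^4·0.8125^9 = 0.136371
Total = 0.921108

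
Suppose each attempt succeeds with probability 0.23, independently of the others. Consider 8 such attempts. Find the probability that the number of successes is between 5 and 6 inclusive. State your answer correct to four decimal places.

X ~ Binomial(8, 0.23); P(5 ≤ X ≤ 6) = Σ C(8,k) p^k (1−p)^(8−k) over k:
  k=5: C(8,5)·0.23^5·0.77^3 = 0.016455
  k=6: C(8,6)·0.23^6·0.77^2 = 0.002458
Total = 0.018913

0.0189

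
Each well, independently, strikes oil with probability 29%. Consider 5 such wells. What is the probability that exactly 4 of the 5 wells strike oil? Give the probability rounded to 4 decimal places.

0.0251

X ~ Binomial(n=5, p=0.29).
P(X=4) = C(5,4) · p^4 · (1−p)^1
= 5 · 0.0070728 · 0.71 = 0.025108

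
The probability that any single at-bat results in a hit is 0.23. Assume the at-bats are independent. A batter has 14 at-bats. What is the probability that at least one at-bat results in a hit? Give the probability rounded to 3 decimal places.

P(at least one) = 1 − P(none) = 1 − (1 − 0.23)^14
= 1 − 0.02576 = 0.97424

0.974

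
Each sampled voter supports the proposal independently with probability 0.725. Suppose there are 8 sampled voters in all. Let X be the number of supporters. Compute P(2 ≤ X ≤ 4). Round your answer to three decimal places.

X ~ Binomial(8, 0.725); P(2 ≤ X ≤ 4) = Σ C(8,k) p^k (1−p)^(8−k) over k:
  k=2: C(8,2)·0.725^2·0.275^6 = 0.00637
  k=3: C(8,3)·0.725^3·0.275^5 = 0.03356
  k=4: C(8,4)·0.725^4·0.275^4 = 0.11061
Total = 0.15054

0.151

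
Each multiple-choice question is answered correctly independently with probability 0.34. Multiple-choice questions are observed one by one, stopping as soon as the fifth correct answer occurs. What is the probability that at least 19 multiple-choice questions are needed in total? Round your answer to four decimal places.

Needing more than 18 multiple-choice questions ⇔ fewer than 5 successes in the first 18. With X ~ Binomial(18, 0.34), P(Y > 18) = P(X ≤ 4).
  k=0: C(18,0)·0.34^0·0.66^18 = 0.000565
  k=1: C(18,1)·0.34^1·0.66^17 = 0.005236
  k=2: C(18,2)·0.34^2·0.66^16 = 0.022927
  k=3: C(18,3)·0.34^3·0.66^15 = 0.062992
  k=4: C(18,4)·0.34^4·0.66^14 = 0.121689
P(X ≤ 4) = 0.213409

0.2134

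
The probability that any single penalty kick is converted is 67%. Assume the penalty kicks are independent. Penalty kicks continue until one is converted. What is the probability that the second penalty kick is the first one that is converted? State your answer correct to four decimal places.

Geometric (trials to first success), p = 0.67.
P(Y = 2) = (1−p)^1 · p = 0.33 · 0.67 = 0.221100

0.2211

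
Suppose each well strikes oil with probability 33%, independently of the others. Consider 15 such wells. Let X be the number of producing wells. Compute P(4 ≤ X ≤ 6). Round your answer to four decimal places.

0.5878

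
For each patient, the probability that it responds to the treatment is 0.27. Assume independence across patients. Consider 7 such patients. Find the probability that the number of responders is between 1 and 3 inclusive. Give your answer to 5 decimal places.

X ~ Binomial(7, 0.27); P(1 ≤ X ≤ 3) = Σ C(7,k) p^k (1−p)^(7−k) over k:
  k=1: C(7,1)·0.27^1·0.73^6 = 0.2860217
  k=2: C(7,2)·0.27^2·0.73^5 = 0.3173665
  k=3: C(7,3)·0.27^3·0.73^4 = 0.1956369
Total = 0.7990251

0.79903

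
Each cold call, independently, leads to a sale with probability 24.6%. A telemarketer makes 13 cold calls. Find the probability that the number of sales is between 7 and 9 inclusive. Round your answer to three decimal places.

0.022

X ~ Binomial(13, 0.246); P(7 ≤ X ≤ 9) = Σ C(13,k) p^k (1−p)^(13−k) over k:
  k=7: C(13,7)·0.246^7·0.754^6 = 0.01719
  k=8: C(13,8)·0.246^8·0.754^5 = 0.00421
  k=9: C(13,9)·0.246^9·0.754^4 = 0.00076
Total = 0.02216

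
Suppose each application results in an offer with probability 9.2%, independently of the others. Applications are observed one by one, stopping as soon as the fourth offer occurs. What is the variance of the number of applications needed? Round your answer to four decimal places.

Y = total applications until the fourth success; negative binomial with r=4, p=0.092.
Var(Y) = r(1−p)/p² = 4·0.908 / 0.092² = 429.111531

429.1115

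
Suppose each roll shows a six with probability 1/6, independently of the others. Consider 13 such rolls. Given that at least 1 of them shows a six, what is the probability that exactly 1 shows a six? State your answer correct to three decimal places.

0.268

X ~ Binomial(13, 0.166667). Want P(X=1 | X≥1) = P(X=1) / P(X≥1).
P(X=1) = C(13,1)·0.166667^1·0.833333^12 = 0.24301
P(X≥1) = 1 − 0.09346 = 0.90654
Ratio = 0.24301 / 0.90654 = 0.26806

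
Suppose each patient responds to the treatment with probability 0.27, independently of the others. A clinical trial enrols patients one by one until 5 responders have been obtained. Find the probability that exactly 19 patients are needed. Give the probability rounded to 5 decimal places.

Y = trial on which the fifth success occurs; negative binomial, r=5, p=0.27.
P(Y=19) = C(18,4) · p^5 · (1−p)^14
= 3060 · 0.0014349 · 0.012205 = 0.0535871

0.05359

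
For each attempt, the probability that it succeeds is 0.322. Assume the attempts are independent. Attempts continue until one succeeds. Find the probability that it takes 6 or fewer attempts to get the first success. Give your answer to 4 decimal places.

Y = number of attempts to the first success; geometric, p = 0.322.
P(Y ≤ 6) = 1 − (1−p)^6 = 1 − 0.097136 = 0.902864

0.9029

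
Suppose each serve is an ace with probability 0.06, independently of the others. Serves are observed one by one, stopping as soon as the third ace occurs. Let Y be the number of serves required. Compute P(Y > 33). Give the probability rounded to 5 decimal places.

Needing more than 33 serves ⇔ fewer than 3 successes in the first 33. With X ~ Binomial(33, 0.06), P(Y > 33) = P(X ≤ 2).
  k=0: C(33,0)·0.06^0·0.94^33 = 0.1297834
  k=1: C(33,1)·0.06^1·0.94^32 = 0.2733736
  k=2: C(33,2)·0.06^2·0.94^31 = 0.2791900
P(X ≤ 2) = 0.6823470

0.68235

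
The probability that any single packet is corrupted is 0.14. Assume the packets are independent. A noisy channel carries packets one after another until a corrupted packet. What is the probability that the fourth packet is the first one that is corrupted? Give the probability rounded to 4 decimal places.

0.0890

Geometric (trials to first success), p = 0.14.
P(Y = 4) = (1−p)^3 · p = 0.63606 · 0.14 = 0.089048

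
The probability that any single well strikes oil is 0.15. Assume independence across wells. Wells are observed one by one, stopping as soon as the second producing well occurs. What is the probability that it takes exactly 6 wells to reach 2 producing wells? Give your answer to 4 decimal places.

0.0587

Y = trial on which the second success occurs; negative binomial, r=2, p=0.15.
P(Y=6) = C(5,1) · p^2 · (1−p)^4
= 5 · 0.0225 · 0.52201 = 0.058726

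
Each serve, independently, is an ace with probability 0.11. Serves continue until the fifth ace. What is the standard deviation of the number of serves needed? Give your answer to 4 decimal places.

Y = total serves until the fifth success; negative binomial with r=5, p=0.11.
SD(Y) = √[r(1−p)/p²] = √(367.768595) = 19.177294

19.1773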